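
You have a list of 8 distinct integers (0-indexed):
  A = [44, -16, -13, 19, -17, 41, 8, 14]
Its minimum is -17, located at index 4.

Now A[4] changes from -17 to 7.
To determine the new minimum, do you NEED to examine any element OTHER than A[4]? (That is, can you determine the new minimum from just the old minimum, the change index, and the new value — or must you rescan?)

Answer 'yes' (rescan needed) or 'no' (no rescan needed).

Answer: yes

Derivation:
Old min = -17 at index 4
Change at index 4: -17 -> 7
Index 4 WAS the min and new value 7 > old min -17. Must rescan other elements to find the new min.
Needs rescan: yes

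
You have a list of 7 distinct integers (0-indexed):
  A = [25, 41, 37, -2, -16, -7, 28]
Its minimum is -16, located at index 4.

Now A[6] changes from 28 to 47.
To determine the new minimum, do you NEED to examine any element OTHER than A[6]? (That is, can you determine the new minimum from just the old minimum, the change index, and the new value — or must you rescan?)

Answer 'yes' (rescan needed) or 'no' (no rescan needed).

Old min = -16 at index 4
Change at index 6: 28 -> 47
Index 6 was NOT the min. New min = min(-16, 47). No rescan of other elements needed.
Needs rescan: no

Answer: no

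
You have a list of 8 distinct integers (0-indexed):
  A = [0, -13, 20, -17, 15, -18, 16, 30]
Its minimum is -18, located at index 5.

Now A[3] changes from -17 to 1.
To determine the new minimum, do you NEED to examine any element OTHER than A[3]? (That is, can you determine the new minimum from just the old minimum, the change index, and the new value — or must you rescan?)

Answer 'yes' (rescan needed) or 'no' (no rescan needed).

Answer: no

Derivation:
Old min = -18 at index 5
Change at index 3: -17 -> 1
Index 3 was NOT the min. New min = min(-18, 1). No rescan of other elements needed.
Needs rescan: no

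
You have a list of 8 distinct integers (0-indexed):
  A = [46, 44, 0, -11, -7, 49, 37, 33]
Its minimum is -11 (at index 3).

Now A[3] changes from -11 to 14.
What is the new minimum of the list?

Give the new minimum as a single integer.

Old min = -11 (at index 3)
Change: A[3] -11 -> 14
Changed element WAS the min. Need to check: is 14 still <= all others?
  Min of remaining elements: -7
  New min = min(14, -7) = -7

Answer: -7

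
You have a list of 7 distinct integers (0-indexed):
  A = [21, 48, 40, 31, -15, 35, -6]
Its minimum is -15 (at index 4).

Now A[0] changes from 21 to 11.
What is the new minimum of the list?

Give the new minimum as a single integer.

Answer: -15

Derivation:
Old min = -15 (at index 4)
Change: A[0] 21 -> 11
Changed element was NOT the old min.
  New min = min(old_min, new_val) = min(-15, 11) = -15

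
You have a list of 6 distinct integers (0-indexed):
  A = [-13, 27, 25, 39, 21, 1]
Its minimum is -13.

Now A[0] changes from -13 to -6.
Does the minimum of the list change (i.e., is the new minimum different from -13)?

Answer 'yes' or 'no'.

Answer: yes

Derivation:
Old min = -13
Change: A[0] -13 -> -6
Changed element was the min; new min must be rechecked.
New min = -6; changed? yes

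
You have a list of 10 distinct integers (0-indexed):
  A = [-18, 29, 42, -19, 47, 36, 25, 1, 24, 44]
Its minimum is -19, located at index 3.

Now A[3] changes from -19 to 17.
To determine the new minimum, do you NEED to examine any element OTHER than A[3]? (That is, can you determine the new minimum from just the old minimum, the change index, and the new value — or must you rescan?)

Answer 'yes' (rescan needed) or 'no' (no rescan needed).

Old min = -19 at index 3
Change at index 3: -19 -> 17
Index 3 WAS the min and new value 17 > old min -19. Must rescan other elements to find the new min.
Needs rescan: yes

Answer: yes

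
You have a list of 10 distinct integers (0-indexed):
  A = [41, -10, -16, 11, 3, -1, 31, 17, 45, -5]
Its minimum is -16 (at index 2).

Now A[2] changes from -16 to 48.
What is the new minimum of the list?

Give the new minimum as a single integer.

Old min = -16 (at index 2)
Change: A[2] -16 -> 48
Changed element WAS the min. Need to check: is 48 still <= all others?
  Min of remaining elements: -10
  New min = min(48, -10) = -10

Answer: -10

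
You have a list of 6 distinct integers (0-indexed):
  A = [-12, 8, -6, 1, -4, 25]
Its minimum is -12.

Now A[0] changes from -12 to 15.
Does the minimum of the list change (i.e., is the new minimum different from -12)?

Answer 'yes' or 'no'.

Answer: yes

Derivation:
Old min = -12
Change: A[0] -12 -> 15
Changed element was the min; new min must be rechecked.
New min = -6; changed? yes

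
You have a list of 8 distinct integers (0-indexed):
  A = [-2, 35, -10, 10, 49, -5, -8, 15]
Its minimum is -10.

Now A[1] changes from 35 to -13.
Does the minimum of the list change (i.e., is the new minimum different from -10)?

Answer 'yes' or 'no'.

Old min = -10
Change: A[1] 35 -> -13
Changed element was NOT the min; min changes only if -13 < -10.
New min = -13; changed? yes

Answer: yes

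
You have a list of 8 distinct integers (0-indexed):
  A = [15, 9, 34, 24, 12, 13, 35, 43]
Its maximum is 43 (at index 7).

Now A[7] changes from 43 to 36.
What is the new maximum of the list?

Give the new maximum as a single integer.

Old max = 43 (at index 7)
Change: A[7] 43 -> 36
Changed element WAS the max -> may need rescan.
  Max of remaining elements: 35
  New max = max(36, 35) = 36

Answer: 36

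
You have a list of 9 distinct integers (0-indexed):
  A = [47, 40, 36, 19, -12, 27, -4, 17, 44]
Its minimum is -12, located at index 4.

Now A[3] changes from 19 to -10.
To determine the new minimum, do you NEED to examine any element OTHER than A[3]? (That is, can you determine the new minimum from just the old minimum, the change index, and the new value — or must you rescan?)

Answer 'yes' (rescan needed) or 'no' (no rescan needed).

Answer: no

Derivation:
Old min = -12 at index 4
Change at index 3: 19 -> -10
Index 3 was NOT the min. New min = min(-12, -10). No rescan of other elements needed.
Needs rescan: no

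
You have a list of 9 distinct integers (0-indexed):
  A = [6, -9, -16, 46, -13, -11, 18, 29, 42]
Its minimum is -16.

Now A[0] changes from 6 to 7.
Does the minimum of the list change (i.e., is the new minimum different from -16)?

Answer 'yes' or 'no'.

Answer: no

Derivation:
Old min = -16
Change: A[0] 6 -> 7
Changed element was NOT the min; min changes only if 7 < -16.
New min = -16; changed? no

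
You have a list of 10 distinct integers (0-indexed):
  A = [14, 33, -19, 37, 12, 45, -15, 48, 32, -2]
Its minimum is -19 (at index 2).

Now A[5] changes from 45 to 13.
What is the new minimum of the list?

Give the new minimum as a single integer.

Answer: -19

Derivation:
Old min = -19 (at index 2)
Change: A[5] 45 -> 13
Changed element was NOT the old min.
  New min = min(old_min, new_val) = min(-19, 13) = -19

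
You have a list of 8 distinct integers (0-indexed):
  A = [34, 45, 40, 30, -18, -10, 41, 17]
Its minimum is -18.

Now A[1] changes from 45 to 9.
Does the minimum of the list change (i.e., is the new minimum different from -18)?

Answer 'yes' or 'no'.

Answer: no

Derivation:
Old min = -18
Change: A[1] 45 -> 9
Changed element was NOT the min; min changes only if 9 < -18.
New min = -18; changed? no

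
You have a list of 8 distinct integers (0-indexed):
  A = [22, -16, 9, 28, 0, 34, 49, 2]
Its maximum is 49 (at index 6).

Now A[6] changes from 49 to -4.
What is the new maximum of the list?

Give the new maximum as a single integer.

Old max = 49 (at index 6)
Change: A[6] 49 -> -4
Changed element WAS the max -> may need rescan.
  Max of remaining elements: 34
  New max = max(-4, 34) = 34

Answer: 34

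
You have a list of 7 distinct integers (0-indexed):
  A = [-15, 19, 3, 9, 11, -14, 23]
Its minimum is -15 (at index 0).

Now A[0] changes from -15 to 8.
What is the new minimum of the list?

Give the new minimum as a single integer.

Answer: -14

Derivation:
Old min = -15 (at index 0)
Change: A[0] -15 -> 8
Changed element WAS the min. Need to check: is 8 still <= all others?
  Min of remaining elements: -14
  New min = min(8, -14) = -14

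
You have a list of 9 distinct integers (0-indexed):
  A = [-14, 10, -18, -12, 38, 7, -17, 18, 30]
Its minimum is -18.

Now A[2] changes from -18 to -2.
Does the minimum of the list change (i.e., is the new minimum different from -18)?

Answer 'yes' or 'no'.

Old min = -18
Change: A[2] -18 -> -2
Changed element was the min; new min must be rechecked.
New min = -17; changed? yes

Answer: yes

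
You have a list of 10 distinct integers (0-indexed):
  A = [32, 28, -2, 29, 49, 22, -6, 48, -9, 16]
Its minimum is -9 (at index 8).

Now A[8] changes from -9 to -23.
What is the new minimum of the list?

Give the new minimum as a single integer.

Answer: -23

Derivation:
Old min = -9 (at index 8)
Change: A[8] -9 -> -23
Changed element WAS the min. Need to check: is -23 still <= all others?
  Min of remaining elements: -6
  New min = min(-23, -6) = -23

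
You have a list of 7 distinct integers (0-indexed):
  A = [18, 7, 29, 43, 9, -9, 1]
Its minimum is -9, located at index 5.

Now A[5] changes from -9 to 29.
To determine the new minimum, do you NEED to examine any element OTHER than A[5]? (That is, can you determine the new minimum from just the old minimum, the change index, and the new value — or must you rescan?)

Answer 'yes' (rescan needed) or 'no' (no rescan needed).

Answer: yes

Derivation:
Old min = -9 at index 5
Change at index 5: -9 -> 29
Index 5 WAS the min and new value 29 > old min -9. Must rescan other elements to find the new min.
Needs rescan: yes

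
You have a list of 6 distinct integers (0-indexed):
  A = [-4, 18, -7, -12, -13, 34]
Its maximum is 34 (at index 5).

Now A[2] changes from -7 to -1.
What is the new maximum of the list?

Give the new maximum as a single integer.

Answer: 34

Derivation:
Old max = 34 (at index 5)
Change: A[2] -7 -> -1
Changed element was NOT the old max.
  New max = max(old_max, new_val) = max(34, -1) = 34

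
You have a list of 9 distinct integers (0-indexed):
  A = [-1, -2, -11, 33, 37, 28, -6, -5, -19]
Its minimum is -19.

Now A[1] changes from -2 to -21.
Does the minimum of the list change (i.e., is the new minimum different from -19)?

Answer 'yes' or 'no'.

Old min = -19
Change: A[1] -2 -> -21
Changed element was NOT the min; min changes only if -21 < -19.
New min = -21; changed? yes

Answer: yes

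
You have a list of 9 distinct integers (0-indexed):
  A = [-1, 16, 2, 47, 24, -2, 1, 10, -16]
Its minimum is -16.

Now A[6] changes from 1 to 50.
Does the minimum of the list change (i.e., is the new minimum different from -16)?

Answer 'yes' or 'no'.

Answer: no

Derivation:
Old min = -16
Change: A[6] 1 -> 50
Changed element was NOT the min; min changes only if 50 < -16.
New min = -16; changed? no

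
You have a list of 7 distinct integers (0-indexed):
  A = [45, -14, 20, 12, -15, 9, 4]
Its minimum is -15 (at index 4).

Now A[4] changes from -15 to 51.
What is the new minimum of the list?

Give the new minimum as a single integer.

Answer: -14

Derivation:
Old min = -15 (at index 4)
Change: A[4] -15 -> 51
Changed element WAS the min. Need to check: is 51 still <= all others?
  Min of remaining elements: -14
  New min = min(51, -14) = -14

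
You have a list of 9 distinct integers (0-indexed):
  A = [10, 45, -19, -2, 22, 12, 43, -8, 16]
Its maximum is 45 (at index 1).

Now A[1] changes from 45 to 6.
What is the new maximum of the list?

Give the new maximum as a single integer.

Answer: 43

Derivation:
Old max = 45 (at index 1)
Change: A[1] 45 -> 6
Changed element WAS the max -> may need rescan.
  Max of remaining elements: 43
  New max = max(6, 43) = 43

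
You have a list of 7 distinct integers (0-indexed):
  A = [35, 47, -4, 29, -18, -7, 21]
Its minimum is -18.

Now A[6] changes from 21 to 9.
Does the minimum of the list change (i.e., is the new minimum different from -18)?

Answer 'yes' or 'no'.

Old min = -18
Change: A[6] 21 -> 9
Changed element was NOT the min; min changes only if 9 < -18.
New min = -18; changed? no

Answer: no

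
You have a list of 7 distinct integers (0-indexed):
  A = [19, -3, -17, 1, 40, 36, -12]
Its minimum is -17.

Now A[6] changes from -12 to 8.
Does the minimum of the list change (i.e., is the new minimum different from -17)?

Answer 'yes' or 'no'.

Answer: no

Derivation:
Old min = -17
Change: A[6] -12 -> 8
Changed element was NOT the min; min changes only if 8 < -17.
New min = -17; changed? no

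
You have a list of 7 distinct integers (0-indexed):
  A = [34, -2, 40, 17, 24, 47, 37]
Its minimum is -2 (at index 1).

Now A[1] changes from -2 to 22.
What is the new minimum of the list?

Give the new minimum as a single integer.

Old min = -2 (at index 1)
Change: A[1] -2 -> 22
Changed element WAS the min. Need to check: is 22 still <= all others?
  Min of remaining elements: 17
  New min = min(22, 17) = 17

Answer: 17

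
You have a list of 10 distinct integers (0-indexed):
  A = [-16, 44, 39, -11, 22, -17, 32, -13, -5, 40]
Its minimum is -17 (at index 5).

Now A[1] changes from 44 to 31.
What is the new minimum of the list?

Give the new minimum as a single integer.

Answer: -17

Derivation:
Old min = -17 (at index 5)
Change: A[1] 44 -> 31
Changed element was NOT the old min.
  New min = min(old_min, new_val) = min(-17, 31) = -17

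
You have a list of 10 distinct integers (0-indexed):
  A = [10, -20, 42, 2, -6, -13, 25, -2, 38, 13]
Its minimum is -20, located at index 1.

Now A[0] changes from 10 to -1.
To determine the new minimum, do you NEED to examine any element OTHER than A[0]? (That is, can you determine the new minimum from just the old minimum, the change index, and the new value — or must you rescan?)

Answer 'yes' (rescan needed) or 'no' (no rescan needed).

Answer: no

Derivation:
Old min = -20 at index 1
Change at index 0: 10 -> -1
Index 0 was NOT the min. New min = min(-20, -1). No rescan of other elements needed.
Needs rescan: no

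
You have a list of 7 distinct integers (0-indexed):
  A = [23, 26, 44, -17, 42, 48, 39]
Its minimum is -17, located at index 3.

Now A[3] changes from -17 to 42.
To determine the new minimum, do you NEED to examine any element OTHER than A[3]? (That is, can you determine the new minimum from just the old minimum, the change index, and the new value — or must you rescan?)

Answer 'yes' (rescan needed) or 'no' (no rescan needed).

Old min = -17 at index 3
Change at index 3: -17 -> 42
Index 3 WAS the min and new value 42 > old min -17. Must rescan other elements to find the new min.
Needs rescan: yes

Answer: yes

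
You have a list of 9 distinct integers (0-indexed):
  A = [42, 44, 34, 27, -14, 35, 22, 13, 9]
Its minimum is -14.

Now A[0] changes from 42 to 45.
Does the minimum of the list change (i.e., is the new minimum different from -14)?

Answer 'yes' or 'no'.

Answer: no

Derivation:
Old min = -14
Change: A[0] 42 -> 45
Changed element was NOT the min; min changes only if 45 < -14.
New min = -14; changed? no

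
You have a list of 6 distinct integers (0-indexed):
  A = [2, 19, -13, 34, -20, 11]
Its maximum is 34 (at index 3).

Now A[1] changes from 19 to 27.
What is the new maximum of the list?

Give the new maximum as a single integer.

Old max = 34 (at index 3)
Change: A[1] 19 -> 27
Changed element was NOT the old max.
  New max = max(old_max, new_val) = max(34, 27) = 34

Answer: 34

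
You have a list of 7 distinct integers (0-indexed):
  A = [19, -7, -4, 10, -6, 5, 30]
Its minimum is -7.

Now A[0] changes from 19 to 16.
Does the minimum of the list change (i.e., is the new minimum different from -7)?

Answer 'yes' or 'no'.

Answer: no

Derivation:
Old min = -7
Change: A[0] 19 -> 16
Changed element was NOT the min; min changes only if 16 < -7.
New min = -7; changed? no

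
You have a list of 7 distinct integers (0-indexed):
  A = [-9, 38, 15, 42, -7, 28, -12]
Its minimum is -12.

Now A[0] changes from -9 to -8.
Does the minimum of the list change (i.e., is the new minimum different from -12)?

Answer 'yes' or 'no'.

Answer: no

Derivation:
Old min = -12
Change: A[0] -9 -> -8
Changed element was NOT the min; min changes only if -8 < -12.
New min = -12; changed? no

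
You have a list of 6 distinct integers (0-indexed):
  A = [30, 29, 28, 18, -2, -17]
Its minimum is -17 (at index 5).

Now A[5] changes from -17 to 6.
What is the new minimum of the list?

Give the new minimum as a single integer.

Answer: -2

Derivation:
Old min = -17 (at index 5)
Change: A[5] -17 -> 6
Changed element WAS the min. Need to check: is 6 still <= all others?
  Min of remaining elements: -2
  New min = min(6, -2) = -2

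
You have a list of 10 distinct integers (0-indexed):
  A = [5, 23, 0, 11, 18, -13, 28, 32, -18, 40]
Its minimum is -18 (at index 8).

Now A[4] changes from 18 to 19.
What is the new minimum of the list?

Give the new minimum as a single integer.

Old min = -18 (at index 8)
Change: A[4] 18 -> 19
Changed element was NOT the old min.
  New min = min(old_min, new_val) = min(-18, 19) = -18

Answer: -18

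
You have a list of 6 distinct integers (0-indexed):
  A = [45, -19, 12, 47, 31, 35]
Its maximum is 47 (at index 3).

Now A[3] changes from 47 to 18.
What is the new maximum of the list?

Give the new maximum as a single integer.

Old max = 47 (at index 3)
Change: A[3] 47 -> 18
Changed element WAS the max -> may need rescan.
  Max of remaining elements: 45
  New max = max(18, 45) = 45

Answer: 45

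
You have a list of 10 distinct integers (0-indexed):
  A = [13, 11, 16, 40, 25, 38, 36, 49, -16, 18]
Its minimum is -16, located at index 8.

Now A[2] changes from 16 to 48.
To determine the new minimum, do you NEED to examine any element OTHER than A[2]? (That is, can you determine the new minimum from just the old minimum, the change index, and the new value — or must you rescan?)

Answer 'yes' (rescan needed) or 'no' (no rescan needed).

Answer: no

Derivation:
Old min = -16 at index 8
Change at index 2: 16 -> 48
Index 2 was NOT the min. New min = min(-16, 48). No rescan of other elements needed.
Needs rescan: no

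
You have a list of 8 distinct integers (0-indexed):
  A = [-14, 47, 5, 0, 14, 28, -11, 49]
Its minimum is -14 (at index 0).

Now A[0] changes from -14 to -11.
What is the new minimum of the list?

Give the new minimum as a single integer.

Answer: -11

Derivation:
Old min = -14 (at index 0)
Change: A[0] -14 -> -11
Changed element WAS the min. Need to check: is -11 still <= all others?
  Min of remaining elements: -11
  New min = min(-11, -11) = -11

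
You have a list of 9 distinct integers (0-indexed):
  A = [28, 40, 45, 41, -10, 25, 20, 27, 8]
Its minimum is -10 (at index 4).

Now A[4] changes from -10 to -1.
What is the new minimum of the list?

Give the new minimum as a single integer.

Old min = -10 (at index 4)
Change: A[4] -10 -> -1
Changed element WAS the min. Need to check: is -1 still <= all others?
  Min of remaining elements: 8
  New min = min(-1, 8) = -1

Answer: -1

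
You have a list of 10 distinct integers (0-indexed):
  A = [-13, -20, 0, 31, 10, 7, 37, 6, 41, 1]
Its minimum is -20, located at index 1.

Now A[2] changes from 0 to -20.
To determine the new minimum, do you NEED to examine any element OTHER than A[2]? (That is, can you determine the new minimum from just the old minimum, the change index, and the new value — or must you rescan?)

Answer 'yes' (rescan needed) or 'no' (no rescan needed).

Old min = -20 at index 1
Change at index 2: 0 -> -20
Index 2 was NOT the min. New min = min(-20, -20). No rescan of other elements needed.
Needs rescan: no

Answer: no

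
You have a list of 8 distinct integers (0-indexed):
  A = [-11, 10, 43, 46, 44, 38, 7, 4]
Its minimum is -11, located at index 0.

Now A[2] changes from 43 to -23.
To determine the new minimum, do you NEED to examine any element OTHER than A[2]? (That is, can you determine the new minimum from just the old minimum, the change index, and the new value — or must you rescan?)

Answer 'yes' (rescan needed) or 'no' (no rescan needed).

Old min = -11 at index 0
Change at index 2: 43 -> -23
Index 2 was NOT the min. New min = min(-11, -23). No rescan of other elements needed.
Needs rescan: no

Answer: no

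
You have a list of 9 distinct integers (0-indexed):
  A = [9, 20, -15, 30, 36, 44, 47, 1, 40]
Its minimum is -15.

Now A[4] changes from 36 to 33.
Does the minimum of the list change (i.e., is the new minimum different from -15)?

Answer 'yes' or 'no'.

Answer: no

Derivation:
Old min = -15
Change: A[4] 36 -> 33
Changed element was NOT the min; min changes only if 33 < -15.
New min = -15; changed? no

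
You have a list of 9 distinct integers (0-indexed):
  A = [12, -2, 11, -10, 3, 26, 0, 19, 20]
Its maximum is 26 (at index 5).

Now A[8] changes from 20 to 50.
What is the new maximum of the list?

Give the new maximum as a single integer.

Old max = 26 (at index 5)
Change: A[8] 20 -> 50
Changed element was NOT the old max.
  New max = max(old_max, new_val) = max(26, 50) = 50

Answer: 50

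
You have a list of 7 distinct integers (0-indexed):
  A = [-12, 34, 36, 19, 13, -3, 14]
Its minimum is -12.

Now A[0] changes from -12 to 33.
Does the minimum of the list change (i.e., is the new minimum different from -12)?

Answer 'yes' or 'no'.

Old min = -12
Change: A[0] -12 -> 33
Changed element was the min; new min must be rechecked.
New min = -3; changed? yes

Answer: yes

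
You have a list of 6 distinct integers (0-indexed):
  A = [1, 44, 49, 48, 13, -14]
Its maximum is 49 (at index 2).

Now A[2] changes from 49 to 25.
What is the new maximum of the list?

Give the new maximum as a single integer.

Answer: 48

Derivation:
Old max = 49 (at index 2)
Change: A[2] 49 -> 25
Changed element WAS the max -> may need rescan.
  Max of remaining elements: 48
  New max = max(25, 48) = 48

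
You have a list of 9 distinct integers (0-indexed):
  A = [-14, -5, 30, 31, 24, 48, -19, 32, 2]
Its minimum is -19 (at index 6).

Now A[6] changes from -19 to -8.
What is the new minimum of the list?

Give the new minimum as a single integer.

Answer: -14

Derivation:
Old min = -19 (at index 6)
Change: A[6] -19 -> -8
Changed element WAS the min. Need to check: is -8 still <= all others?
  Min of remaining elements: -14
  New min = min(-8, -14) = -14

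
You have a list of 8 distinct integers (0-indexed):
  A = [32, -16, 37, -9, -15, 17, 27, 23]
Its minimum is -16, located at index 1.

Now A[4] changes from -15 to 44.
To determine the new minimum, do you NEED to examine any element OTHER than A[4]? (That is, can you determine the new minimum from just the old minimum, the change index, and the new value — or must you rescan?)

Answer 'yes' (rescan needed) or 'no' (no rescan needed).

Answer: no

Derivation:
Old min = -16 at index 1
Change at index 4: -15 -> 44
Index 4 was NOT the min. New min = min(-16, 44). No rescan of other elements needed.
Needs rescan: no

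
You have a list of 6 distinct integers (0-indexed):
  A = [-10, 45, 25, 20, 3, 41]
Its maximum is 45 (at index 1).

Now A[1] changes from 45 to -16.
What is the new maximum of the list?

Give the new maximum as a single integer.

Answer: 41

Derivation:
Old max = 45 (at index 1)
Change: A[1] 45 -> -16
Changed element WAS the max -> may need rescan.
  Max of remaining elements: 41
  New max = max(-16, 41) = 41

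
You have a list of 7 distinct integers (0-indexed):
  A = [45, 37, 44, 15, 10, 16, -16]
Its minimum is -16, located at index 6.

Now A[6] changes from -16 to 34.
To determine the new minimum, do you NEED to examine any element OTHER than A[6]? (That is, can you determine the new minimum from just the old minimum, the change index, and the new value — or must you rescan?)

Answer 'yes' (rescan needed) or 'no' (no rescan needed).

Answer: yes

Derivation:
Old min = -16 at index 6
Change at index 6: -16 -> 34
Index 6 WAS the min and new value 34 > old min -16. Must rescan other elements to find the new min.
Needs rescan: yes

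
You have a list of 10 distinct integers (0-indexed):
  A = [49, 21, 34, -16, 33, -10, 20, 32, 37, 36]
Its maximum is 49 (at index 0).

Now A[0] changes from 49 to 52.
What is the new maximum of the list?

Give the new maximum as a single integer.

Old max = 49 (at index 0)
Change: A[0] 49 -> 52
Changed element WAS the max -> may need rescan.
  Max of remaining elements: 37
  New max = max(52, 37) = 52

Answer: 52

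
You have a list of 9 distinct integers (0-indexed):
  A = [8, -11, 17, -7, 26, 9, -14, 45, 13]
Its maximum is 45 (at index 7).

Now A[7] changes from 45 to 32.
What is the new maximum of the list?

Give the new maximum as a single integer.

Old max = 45 (at index 7)
Change: A[7] 45 -> 32
Changed element WAS the max -> may need rescan.
  Max of remaining elements: 26
  New max = max(32, 26) = 32

Answer: 32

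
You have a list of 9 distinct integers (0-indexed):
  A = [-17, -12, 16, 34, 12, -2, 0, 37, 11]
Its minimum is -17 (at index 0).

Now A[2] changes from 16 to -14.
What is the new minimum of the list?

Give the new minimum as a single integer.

Answer: -17

Derivation:
Old min = -17 (at index 0)
Change: A[2] 16 -> -14
Changed element was NOT the old min.
  New min = min(old_min, new_val) = min(-17, -14) = -17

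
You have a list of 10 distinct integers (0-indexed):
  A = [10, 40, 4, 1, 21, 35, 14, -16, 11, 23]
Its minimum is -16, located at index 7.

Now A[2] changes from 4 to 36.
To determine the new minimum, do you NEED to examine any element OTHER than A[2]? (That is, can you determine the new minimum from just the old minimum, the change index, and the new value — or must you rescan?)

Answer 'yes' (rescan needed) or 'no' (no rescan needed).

Answer: no

Derivation:
Old min = -16 at index 7
Change at index 2: 4 -> 36
Index 2 was NOT the min. New min = min(-16, 36). No rescan of other elements needed.
Needs rescan: no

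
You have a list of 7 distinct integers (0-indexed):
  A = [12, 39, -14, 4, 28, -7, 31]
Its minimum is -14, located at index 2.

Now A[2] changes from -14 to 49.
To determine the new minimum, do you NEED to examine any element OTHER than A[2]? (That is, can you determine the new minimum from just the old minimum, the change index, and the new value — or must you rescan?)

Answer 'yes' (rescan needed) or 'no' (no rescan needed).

Answer: yes

Derivation:
Old min = -14 at index 2
Change at index 2: -14 -> 49
Index 2 WAS the min and new value 49 > old min -14. Must rescan other elements to find the new min.
Needs rescan: yes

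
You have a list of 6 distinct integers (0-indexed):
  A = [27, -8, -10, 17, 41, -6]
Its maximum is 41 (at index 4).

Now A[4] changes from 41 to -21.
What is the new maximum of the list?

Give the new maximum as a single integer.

Old max = 41 (at index 4)
Change: A[4] 41 -> -21
Changed element WAS the max -> may need rescan.
  Max of remaining elements: 27
  New max = max(-21, 27) = 27

Answer: 27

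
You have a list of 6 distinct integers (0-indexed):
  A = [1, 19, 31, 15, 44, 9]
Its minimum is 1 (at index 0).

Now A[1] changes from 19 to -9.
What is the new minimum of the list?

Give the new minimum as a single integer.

Answer: -9

Derivation:
Old min = 1 (at index 0)
Change: A[1] 19 -> -9
Changed element was NOT the old min.
  New min = min(old_min, new_val) = min(1, -9) = -9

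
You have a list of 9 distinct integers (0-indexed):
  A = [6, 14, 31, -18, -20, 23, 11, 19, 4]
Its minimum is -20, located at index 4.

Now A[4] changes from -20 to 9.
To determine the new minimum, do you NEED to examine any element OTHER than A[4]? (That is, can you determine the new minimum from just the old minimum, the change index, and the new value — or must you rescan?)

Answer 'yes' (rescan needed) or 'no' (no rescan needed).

Answer: yes

Derivation:
Old min = -20 at index 4
Change at index 4: -20 -> 9
Index 4 WAS the min and new value 9 > old min -20. Must rescan other elements to find the new min.
Needs rescan: yes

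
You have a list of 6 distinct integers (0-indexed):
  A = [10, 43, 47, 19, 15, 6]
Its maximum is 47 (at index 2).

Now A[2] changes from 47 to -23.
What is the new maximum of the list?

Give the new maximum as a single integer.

Old max = 47 (at index 2)
Change: A[2] 47 -> -23
Changed element WAS the max -> may need rescan.
  Max of remaining elements: 43
  New max = max(-23, 43) = 43

Answer: 43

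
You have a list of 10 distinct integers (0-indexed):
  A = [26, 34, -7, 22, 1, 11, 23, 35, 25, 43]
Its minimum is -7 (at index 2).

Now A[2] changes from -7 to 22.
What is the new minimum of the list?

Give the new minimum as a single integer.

Old min = -7 (at index 2)
Change: A[2] -7 -> 22
Changed element WAS the min. Need to check: is 22 still <= all others?
  Min of remaining elements: 1
  New min = min(22, 1) = 1

Answer: 1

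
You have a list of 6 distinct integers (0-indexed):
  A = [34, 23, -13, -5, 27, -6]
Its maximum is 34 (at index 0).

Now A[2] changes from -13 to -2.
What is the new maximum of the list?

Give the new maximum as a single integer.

Old max = 34 (at index 0)
Change: A[2] -13 -> -2
Changed element was NOT the old max.
  New max = max(old_max, new_val) = max(34, -2) = 34

Answer: 34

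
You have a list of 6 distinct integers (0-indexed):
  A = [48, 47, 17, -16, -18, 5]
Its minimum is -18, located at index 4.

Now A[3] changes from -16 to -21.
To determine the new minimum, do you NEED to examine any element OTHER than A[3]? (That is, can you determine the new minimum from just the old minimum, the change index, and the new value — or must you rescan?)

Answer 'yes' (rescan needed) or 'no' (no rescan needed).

Answer: no

Derivation:
Old min = -18 at index 4
Change at index 3: -16 -> -21
Index 3 was NOT the min. New min = min(-18, -21). No rescan of other elements needed.
Needs rescan: no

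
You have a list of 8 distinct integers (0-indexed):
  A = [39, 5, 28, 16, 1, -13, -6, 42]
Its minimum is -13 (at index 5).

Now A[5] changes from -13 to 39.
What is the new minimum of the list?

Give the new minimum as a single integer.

Answer: -6

Derivation:
Old min = -13 (at index 5)
Change: A[5] -13 -> 39
Changed element WAS the min. Need to check: is 39 still <= all others?
  Min of remaining elements: -6
  New min = min(39, -6) = -6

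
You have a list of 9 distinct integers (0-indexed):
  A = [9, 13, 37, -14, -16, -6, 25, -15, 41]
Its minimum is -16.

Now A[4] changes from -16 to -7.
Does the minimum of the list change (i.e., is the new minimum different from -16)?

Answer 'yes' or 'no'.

Answer: yes

Derivation:
Old min = -16
Change: A[4] -16 -> -7
Changed element was the min; new min must be rechecked.
New min = -15; changed? yes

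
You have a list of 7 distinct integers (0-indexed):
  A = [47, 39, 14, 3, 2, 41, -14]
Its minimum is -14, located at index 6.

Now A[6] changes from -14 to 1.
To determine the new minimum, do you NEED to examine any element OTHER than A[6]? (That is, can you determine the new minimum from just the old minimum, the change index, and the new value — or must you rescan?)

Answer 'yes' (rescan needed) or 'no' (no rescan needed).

Answer: yes

Derivation:
Old min = -14 at index 6
Change at index 6: -14 -> 1
Index 6 WAS the min and new value 1 > old min -14. Must rescan other elements to find the new min.
Needs rescan: yes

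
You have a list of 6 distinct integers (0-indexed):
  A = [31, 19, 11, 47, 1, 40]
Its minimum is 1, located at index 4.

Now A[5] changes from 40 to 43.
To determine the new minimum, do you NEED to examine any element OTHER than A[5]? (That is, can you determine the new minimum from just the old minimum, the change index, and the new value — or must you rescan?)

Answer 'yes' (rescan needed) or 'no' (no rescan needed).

Old min = 1 at index 4
Change at index 5: 40 -> 43
Index 5 was NOT the min. New min = min(1, 43). No rescan of other elements needed.
Needs rescan: no

Answer: no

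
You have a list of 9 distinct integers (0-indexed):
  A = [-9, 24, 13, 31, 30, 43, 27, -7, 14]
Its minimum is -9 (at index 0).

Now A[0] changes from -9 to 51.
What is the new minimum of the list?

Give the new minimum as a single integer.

Answer: -7

Derivation:
Old min = -9 (at index 0)
Change: A[0] -9 -> 51
Changed element WAS the min. Need to check: is 51 still <= all others?
  Min of remaining elements: -7
  New min = min(51, -7) = -7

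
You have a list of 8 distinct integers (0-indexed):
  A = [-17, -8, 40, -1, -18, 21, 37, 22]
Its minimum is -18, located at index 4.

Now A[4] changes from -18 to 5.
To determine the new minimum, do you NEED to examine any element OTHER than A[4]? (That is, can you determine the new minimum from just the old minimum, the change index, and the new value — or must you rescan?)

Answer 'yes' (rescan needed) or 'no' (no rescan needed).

Old min = -18 at index 4
Change at index 4: -18 -> 5
Index 4 WAS the min and new value 5 > old min -18. Must rescan other elements to find the new min.
Needs rescan: yes

Answer: yes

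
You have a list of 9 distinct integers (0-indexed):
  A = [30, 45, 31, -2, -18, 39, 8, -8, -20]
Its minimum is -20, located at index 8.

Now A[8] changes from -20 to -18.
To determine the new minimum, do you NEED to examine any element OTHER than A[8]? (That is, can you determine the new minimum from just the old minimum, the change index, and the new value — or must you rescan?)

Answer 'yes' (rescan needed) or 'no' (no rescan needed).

Old min = -20 at index 8
Change at index 8: -20 -> -18
Index 8 WAS the min and new value -18 > old min -20. Must rescan other elements to find the new min.
Needs rescan: yes

Answer: yes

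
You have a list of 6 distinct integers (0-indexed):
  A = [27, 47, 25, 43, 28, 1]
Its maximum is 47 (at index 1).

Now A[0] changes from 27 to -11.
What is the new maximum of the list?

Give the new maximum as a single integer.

Old max = 47 (at index 1)
Change: A[0] 27 -> -11
Changed element was NOT the old max.
  New max = max(old_max, new_val) = max(47, -11) = 47

Answer: 47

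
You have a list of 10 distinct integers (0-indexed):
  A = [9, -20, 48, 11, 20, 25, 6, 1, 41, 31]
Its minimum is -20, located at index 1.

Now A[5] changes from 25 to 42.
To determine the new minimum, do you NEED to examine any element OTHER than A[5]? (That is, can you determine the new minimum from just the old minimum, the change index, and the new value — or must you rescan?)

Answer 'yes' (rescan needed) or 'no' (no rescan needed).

Old min = -20 at index 1
Change at index 5: 25 -> 42
Index 5 was NOT the min. New min = min(-20, 42). No rescan of other elements needed.
Needs rescan: no

Answer: no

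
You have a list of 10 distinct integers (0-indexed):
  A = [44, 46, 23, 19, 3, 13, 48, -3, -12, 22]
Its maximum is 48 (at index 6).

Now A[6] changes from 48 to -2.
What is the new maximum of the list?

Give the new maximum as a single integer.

Answer: 46

Derivation:
Old max = 48 (at index 6)
Change: A[6] 48 -> -2
Changed element WAS the max -> may need rescan.
  Max of remaining elements: 46
  New max = max(-2, 46) = 46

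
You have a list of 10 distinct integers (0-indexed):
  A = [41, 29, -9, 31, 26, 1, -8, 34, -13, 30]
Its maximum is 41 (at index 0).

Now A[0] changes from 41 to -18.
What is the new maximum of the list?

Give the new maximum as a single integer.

Old max = 41 (at index 0)
Change: A[0] 41 -> -18
Changed element WAS the max -> may need rescan.
  Max of remaining elements: 34
  New max = max(-18, 34) = 34

Answer: 34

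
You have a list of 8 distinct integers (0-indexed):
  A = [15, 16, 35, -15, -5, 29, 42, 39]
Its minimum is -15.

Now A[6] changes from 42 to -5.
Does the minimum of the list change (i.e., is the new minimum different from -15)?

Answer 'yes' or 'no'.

Answer: no

Derivation:
Old min = -15
Change: A[6] 42 -> -5
Changed element was NOT the min; min changes only if -5 < -15.
New min = -15; changed? no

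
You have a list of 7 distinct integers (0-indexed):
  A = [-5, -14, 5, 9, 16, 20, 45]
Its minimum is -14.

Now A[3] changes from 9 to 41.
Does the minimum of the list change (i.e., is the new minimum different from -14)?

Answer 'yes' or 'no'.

Answer: no

Derivation:
Old min = -14
Change: A[3] 9 -> 41
Changed element was NOT the min; min changes only if 41 < -14.
New min = -14; changed? no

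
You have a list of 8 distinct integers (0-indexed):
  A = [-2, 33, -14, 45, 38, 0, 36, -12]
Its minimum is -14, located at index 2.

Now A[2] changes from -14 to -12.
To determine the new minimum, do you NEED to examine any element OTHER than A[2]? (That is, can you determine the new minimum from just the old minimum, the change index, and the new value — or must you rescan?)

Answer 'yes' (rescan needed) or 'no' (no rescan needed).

Old min = -14 at index 2
Change at index 2: -14 -> -12
Index 2 WAS the min and new value -12 > old min -14. Must rescan other elements to find the new min.
Needs rescan: yes

Answer: yes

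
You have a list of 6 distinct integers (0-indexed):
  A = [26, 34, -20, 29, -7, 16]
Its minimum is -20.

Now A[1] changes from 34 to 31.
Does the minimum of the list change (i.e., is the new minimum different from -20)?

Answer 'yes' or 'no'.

Old min = -20
Change: A[1] 34 -> 31
Changed element was NOT the min; min changes only if 31 < -20.
New min = -20; changed? no

Answer: no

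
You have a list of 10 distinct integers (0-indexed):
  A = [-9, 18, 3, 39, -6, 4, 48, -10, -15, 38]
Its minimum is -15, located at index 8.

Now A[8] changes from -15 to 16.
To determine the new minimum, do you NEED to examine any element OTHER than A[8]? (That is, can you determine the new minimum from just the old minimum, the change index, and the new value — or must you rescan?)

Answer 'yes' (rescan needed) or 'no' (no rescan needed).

Answer: yes

Derivation:
Old min = -15 at index 8
Change at index 8: -15 -> 16
Index 8 WAS the min and new value 16 > old min -15. Must rescan other elements to find the new min.
Needs rescan: yes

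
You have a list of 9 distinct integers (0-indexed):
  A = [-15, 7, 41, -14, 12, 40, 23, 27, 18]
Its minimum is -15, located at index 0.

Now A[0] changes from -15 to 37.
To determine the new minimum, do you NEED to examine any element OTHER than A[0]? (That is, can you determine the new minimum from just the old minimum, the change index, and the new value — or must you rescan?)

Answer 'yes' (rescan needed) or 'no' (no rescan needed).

Answer: yes

Derivation:
Old min = -15 at index 0
Change at index 0: -15 -> 37
Index 0 WAS the min and new value 37 > old min -15. Must rescan other elements to find the new min.
Needs rescan: yes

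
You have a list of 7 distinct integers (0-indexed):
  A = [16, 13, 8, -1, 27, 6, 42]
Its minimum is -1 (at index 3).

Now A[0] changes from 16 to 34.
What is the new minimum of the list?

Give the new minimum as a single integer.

Old min = -1 (at index 3)
Change: A[0] 16 -> 34
Changed element was NOT the old min.
  New min = min(old_min, new_val) = min(-1, 34) = -1

Answer: -1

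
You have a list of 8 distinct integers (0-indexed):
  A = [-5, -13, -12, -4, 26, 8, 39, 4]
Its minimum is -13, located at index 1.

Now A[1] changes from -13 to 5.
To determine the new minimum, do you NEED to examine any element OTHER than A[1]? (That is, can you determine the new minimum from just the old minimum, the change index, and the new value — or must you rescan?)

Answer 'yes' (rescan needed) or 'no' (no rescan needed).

Answer: yes

Derivation:
Old min = -13 at index 1
Change at index 1: -13 -> 5
Index 1 WAS the min and new value 5 > old min -13. Must rescan other elements to find the new min.
Needs rescan: yes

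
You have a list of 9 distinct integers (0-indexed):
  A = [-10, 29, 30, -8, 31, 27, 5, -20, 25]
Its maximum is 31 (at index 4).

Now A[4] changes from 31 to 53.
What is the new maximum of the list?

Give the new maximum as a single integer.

Old max = 31 (at index 4)
Change: A[4] 31 -> 53
Changed element WAS the max -> may need rescan.
  Max of remaining elements: 30
  New max = max(53, 30) = 53

Answer: 53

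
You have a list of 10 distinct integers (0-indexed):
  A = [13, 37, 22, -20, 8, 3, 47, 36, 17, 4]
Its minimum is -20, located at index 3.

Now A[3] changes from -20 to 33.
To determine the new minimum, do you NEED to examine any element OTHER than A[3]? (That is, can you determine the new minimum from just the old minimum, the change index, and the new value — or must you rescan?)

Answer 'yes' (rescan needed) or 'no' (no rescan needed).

Old min = -20 at index 3
Change at index 3: -20 -> 33
Index 3 WAS the min and new value 33 > old min -20. Must rescan other elements to find the new min.
Needs rescan: yes

Answer: yes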